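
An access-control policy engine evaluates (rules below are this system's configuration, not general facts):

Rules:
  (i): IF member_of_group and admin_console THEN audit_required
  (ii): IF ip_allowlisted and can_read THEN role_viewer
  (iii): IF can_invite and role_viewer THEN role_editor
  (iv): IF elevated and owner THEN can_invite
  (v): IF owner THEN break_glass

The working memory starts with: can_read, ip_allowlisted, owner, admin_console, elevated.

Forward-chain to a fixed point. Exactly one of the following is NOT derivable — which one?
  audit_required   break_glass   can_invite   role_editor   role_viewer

Round 1 — (ii), (iv), (v), derive role_viewer, can_invite, break_glass.
Round 2 — (iii), derive role_editor.
Derived: break_glass (round 1), role_editor (round 2), can_invite (round 1), role_viewer (round 1). audit_required never appears in any round.

audit_required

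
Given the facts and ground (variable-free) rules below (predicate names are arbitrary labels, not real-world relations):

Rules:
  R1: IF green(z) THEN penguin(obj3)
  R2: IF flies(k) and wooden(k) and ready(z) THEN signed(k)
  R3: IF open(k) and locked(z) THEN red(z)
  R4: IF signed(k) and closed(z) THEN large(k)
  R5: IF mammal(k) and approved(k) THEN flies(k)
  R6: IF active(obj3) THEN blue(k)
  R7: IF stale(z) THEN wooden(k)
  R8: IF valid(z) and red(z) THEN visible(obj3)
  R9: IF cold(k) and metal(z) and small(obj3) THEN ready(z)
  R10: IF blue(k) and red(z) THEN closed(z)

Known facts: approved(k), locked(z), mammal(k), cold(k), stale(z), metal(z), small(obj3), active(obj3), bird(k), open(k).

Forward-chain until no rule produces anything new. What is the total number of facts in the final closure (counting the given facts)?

[1] R3 [IF open(k) and locked(z) THEN red(z)]; R5 [IF mammal(k) and approved(k) THEN flies(k)]; R6 [IF active(obj3) THEN blue(k)]; R7 [IF stale(z) THEN wooden(k)]; R9 [IF cold(k) and metal(z) and small(obj3) THEN ready(z)]. ⇒ new: red(z), flies(k), blue(k), wooden(k), ready(z).
[2] R2 [IF flies(k) and wooden(k) and ready(z) THEN signed(k)]; R10 [IF blue(k) and red(z) THEN closed(z)]. ⇒ new: signed(k), closed(z).
[3] R4 [IF signed(k) and closed(z) THEN large(k)]. ⇒ new: large(k).
Closure: {active(obj3), approved(k), bird(k), blue(k), closed(z), cold(k), flies(k), large(k), locked(z), mammal(k), metal(z), open(k), ready(z), red(z), signed(k), small(obj3), stale(z), wooden(k)} — 18 facts.

18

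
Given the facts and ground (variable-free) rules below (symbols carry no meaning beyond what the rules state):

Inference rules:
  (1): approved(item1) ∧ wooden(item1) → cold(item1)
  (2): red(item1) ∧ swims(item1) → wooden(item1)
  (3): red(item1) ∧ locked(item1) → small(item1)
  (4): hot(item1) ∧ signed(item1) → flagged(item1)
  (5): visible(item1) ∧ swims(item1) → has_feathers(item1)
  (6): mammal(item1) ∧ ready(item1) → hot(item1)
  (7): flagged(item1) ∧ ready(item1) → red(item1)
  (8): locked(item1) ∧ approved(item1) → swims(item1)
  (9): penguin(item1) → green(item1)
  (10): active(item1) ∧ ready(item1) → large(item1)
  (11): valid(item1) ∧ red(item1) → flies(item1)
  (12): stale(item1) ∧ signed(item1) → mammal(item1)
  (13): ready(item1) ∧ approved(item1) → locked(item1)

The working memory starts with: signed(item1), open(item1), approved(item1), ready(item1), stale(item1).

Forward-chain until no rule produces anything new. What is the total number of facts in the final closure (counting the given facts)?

14

Round 1: (12) [stale(item1) ∧ signed(item1) → mammal(item1)]; (13) [ready(item1) ∧ approved(item1) → locked(item1)]. New: mammal(item1), locked(item1).
Round 2: (6) [mammal(item1) ∧ ready(item1) → hot(item1)]; (8) [locked(item1) ∧ approved(item1) → swims(item1)]. New: hot(item1), swims(item1).
Round 3: (4) [hot(item1) ∧ signed(item1) → flagged(item1)]. New: flagged(item1).
Round 4: (7) [flagged(item1) ∧ ready(item1) → red(item1)]. New: red(item1).
Round 5: (2) [red(item1) ∧ swims(item1) → wooden(item1)]; (3) [red(item1) ∧ locked(item1) → small(item1)]. New: wooden(item1), small(item1).
Round 6: (1) [approved(item1) ∧ wooden(item1) → cold(item1)]. New: cold(item1).
Closure: {approved(item1), cold(item1), flagged(item1), hot(item1), locked(item1), mammal(item1), open(item1), ready(item1), red(item1), signed(item1), small(item1), stale(item1), swims(item1), wooden(item1)} — 14 facts.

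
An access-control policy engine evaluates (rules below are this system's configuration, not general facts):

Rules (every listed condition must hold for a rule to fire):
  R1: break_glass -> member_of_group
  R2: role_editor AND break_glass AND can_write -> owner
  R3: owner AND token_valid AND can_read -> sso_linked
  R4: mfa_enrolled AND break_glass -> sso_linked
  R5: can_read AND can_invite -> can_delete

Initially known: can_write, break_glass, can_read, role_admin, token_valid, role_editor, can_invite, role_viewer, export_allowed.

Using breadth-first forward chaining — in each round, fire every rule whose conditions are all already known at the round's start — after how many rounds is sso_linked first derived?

2

Round 1: R1 [break_glass -> member_of_group]; R2 [role_editor AND break_glass AND can_write -> owner]; R5 [can_read AND can_invite -> can_delete]. New: member_of_group, owner, can_delete.
Round 2: R3 [owner AND token_valid AND can_read -> sso_linked]. New: sso_linked.
sso_linked first appears in round 2.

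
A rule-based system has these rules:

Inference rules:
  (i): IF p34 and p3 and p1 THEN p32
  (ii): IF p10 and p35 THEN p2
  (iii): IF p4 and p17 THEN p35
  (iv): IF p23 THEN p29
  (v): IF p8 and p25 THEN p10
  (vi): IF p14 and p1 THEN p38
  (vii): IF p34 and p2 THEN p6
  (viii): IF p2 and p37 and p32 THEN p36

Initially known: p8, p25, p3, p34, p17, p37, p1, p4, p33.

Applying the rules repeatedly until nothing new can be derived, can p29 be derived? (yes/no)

no

[1] (i) [IF p34 and p3 and p1 THEN p32]; (iii) [IF p4 and p17 THEN p35]; (v) [IF p8 and p25 THEN p10]. ⇒ new: p32, p35, p10.
[2] (ii) [IF p10 and p35 THEN p2]. ⇒ new: p2.
[3] (vii) [IF p34 and p2 THEN p6]; (viii) [IF p2 and p37 and p32 THEN p36]. ⇒ new: p6, p36.
Fixed point reached. p29 is concluded only by (iv); (iv) needs p23 (never derived).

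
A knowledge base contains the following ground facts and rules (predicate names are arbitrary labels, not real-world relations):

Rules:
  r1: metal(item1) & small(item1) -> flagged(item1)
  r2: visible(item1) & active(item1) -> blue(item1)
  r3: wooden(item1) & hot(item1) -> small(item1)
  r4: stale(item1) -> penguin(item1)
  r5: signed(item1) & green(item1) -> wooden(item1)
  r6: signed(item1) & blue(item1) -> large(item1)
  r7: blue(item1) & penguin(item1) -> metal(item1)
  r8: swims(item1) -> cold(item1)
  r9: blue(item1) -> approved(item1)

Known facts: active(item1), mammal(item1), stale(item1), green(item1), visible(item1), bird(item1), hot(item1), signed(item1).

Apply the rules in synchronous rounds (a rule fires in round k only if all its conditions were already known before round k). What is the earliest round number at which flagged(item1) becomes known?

Round 1 — r2, r4, r5, derive blue(item1), penguin(item1), wooden(item1).
Round 2 — r3, r6, r7, r9, derive small(item1), large(item1), metal(item1), approved(item1).
Round 3 — r1, derive flagged(item1).
flagged(item1) first appears in round 3.

3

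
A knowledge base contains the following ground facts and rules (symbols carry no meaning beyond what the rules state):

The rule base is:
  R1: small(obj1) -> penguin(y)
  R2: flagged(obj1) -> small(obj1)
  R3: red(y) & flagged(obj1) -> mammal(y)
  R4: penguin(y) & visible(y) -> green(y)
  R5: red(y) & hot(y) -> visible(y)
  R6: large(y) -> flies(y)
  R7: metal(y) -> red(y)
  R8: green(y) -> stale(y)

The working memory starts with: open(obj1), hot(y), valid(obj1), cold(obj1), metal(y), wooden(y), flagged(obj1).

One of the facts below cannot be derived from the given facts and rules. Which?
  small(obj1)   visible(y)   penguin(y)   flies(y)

Round 1 — R2, R7, derive small(obj1), red(y).
Round 2 — R1, R3, R5, derive penguin(y), mammal(y), visible(y).
Round 3 — R4, derive green(y).
Round 4 — R8, derive stale(y).
Derived: visible(y) (round 2), small(obj1) (round 1), penguin(y) (round 2). flies(y) never appears in any round.

flies(y)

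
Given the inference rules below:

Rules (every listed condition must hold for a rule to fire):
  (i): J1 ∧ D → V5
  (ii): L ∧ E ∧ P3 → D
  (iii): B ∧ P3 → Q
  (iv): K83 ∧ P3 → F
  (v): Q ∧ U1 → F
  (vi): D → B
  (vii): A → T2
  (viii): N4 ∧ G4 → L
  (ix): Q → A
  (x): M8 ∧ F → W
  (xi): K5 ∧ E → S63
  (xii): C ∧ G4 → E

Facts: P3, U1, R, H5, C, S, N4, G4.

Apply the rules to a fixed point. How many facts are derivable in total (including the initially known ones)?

16

[1] (viii) [N4 ∧ G4 → L]; (xii) [C ∧ G4 → E]. ⇒ new: L, E.
[2] (ii) [L ∧ E ∧ P3 → D]. ⇒ new: D.
[3] (vi) [D → B]. ⇒ new: B.
[4] (iii) [B ∧ P3 → Q]. ⇒ new: Q.
[5] (v) [Q ∧ U1 → F]; (ix) [Q → A]. ⇒ new: F, A.
[6] (vii) [A → T2]. ⇒ new: T2.
Closure: {A, B, C, D, E, F, G4, H5, L, N4, P3, Q, R, S, T2, U1} — 16 facts.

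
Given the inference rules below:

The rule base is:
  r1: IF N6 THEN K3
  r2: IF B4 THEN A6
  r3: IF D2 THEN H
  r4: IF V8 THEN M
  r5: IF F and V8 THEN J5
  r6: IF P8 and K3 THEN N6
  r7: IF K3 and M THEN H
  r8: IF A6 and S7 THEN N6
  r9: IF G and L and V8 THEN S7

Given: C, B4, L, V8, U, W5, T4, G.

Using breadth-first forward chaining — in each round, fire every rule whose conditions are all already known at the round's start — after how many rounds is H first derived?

Round 1: r2 [IF B4 THEN A6]; r4 [IF V8 THEN M]; r9 [IF G and L and V8 THEN S7]. New: A6, M, S7.
Round 2: r8 [IF A6 and S7 THEN N6]. New: N6.
Round 3: r1 [IF N6 THEN K3]. New: K3.
Round 4: r7 [IF K3 and M THEN H]. New: H.
H first appears in round 4.

4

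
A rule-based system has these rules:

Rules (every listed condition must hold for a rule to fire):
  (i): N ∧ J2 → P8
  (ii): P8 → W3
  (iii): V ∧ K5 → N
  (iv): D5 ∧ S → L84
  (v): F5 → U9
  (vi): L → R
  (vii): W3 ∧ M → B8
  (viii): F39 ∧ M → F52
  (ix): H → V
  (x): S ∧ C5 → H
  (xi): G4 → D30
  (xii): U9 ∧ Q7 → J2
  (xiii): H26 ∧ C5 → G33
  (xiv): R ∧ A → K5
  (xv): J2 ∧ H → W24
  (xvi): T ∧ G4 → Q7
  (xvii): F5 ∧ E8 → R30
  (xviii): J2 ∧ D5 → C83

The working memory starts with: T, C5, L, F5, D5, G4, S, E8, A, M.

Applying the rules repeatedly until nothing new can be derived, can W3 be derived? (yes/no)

yes

[1] (iv) [D5 ∧ S → L84]; (v) [F5 → U9]; (vi) [L → R]; (x) [S ∧ C5 → H]; (xi) [G4 → D30]; (xvi) [T ∧ G4 → Q7]; (xvii) [F5 ∧ E8 → R30]. ⇒ new: L84, U9, R, H, D30, Q7, R30.
[2] (ix) [H → V]; (xii) [U9 ∧ Q7 → J2]; (xiv) [R ∧ A → K5]. ⇒ new: V, J2, K5.
[3] (iii) [V ∧ K5 → N]; (xv) [J2 ∧ H → W24]; (xviii) [J2 ∧ D5 → C83]. ⇒ new: N, W24, C83.
[4] (i) [N ∧ J2 → P8]. ⇒ new: P8.
[5] (ii) [P8 → W3]. ⇒ new: W3.
[6] (vii) [W3 ∧ M → B8]. ⇒ new: B8.
W3 appears in round 5, so it is derivable.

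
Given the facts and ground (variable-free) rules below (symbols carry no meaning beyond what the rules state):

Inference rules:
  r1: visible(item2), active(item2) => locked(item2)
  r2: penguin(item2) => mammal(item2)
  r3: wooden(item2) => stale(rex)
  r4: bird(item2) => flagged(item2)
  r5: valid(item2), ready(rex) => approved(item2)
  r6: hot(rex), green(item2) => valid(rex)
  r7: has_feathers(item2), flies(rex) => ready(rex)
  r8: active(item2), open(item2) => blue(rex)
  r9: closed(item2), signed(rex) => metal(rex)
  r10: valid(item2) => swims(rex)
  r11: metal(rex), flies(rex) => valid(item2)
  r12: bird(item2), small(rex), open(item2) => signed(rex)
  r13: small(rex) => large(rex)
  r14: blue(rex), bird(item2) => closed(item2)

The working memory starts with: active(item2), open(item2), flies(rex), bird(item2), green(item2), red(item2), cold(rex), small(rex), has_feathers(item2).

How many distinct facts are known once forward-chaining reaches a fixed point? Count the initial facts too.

Round 1: r4 [bird(item2) => flagged(item2)]; r7 [has_feathers(item2), flies(rex) => ready(rex)]; r8 [active(item2), open(item2) => blue(rex)]; r12 [bird(item2), small(rex), open(item2) => signed(rex)]; r13 [small(rex) => large(rex)]. New: flagged(item2), ready(rex), blue(rex), signed(rex), large(rex).
Round 2: r14 [blue(rex), bird(item2) => closed(item2)]. New: closed(item2).
Round 3: r9 [closed(item2), signed(rex) => metal(rex)]. New: metal(rex).
Round 4: r11 [metal(rex), flies(rex) => valid(item2)]. New: valid(item2).
Round 5: r5 [valid(item2), ready(rex) => approved(item2)]; r10 [valid(item2) => swims(rex)]. New: approved(item2), swims(rex).
Closure: {active(item2), approved(item2), bird(item2), blue(rex), closed(item2), cold(rex), flagged(item2), flies(rex), green(item2), has_feathers(item2), large(rex), metal(rex), open(item2), ready(rex), red(item2), signed(rex), small(rex), swims(rex), valid(item2)} — 19 facts.

19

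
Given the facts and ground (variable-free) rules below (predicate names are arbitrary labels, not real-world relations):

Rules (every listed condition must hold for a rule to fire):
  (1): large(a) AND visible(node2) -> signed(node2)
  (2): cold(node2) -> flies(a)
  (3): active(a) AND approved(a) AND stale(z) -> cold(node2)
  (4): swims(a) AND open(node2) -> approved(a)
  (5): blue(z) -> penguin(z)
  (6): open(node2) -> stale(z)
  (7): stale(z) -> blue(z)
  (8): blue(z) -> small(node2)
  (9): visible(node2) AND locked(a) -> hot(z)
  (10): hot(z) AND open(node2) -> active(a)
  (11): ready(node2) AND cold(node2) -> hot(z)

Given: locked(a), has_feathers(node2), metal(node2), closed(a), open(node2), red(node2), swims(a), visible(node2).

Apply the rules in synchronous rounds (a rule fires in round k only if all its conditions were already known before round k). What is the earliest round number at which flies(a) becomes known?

Round 1: (4) [swims(a) AND open(node2) -> approved(a)]; (6) [open(node2) -> stale(z)]; (9) [visible(node2) AND locked(a) -> hot(z)]. New: approved(a), stale(z), hot(z).
Round 2: (7) [stale(z) -> blue(z)]; (10) [hot(z) AND open(node2) -> active(a)]. New: blue(z), active(a).
Round 3: (3) [active(a) AND approved(a) AND stale(z) -> cold(node2)]; (5) [blue(z) -> penguin(z)]; (8) [blue(z) -> small(node2)]. New: cold(node2), penguin(z), small(node2).
Round 4: (2) [cold(node2) -> flies(a)]. New: flies(a).
flies(a) first appears in round 4.

4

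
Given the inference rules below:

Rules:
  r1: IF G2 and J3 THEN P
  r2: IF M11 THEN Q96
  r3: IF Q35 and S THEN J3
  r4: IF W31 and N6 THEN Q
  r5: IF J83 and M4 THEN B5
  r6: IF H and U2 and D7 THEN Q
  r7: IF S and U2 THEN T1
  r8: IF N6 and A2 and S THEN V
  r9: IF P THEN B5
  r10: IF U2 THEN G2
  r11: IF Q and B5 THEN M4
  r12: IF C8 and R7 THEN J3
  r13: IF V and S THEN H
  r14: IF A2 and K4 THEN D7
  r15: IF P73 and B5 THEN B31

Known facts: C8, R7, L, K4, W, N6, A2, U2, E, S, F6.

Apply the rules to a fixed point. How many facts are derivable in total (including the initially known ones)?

Round 1: r7 [IF S and U2 THEN T1]; r8 [IF N6 and A2 and S THEN V]; r10 [IF U2 THEN G2]; r12 [IF C8 and R7 THEN J3]; r14 [IF A2 and K4 THEN D7]. New: T1, V, G2, J3, D7.
Round 2: r1 [IF G2 and J3 THEN P]; r13 [IF V and S THEN H]. New: P, H.
Round 3: r6 [IF H and U2 and D7 THEN Q]; r9 [IF P THEN B5]. New: Q, B5.
Round 4: r11 [IF Q and B5 THEN M4]. New: M4.
Closure: {A2, B5, C8, D7, E, F6, G2, H, J3, K4, L, M4, N6, P, Q, R7, S, T1, U2, V, W} — 21 facts.

21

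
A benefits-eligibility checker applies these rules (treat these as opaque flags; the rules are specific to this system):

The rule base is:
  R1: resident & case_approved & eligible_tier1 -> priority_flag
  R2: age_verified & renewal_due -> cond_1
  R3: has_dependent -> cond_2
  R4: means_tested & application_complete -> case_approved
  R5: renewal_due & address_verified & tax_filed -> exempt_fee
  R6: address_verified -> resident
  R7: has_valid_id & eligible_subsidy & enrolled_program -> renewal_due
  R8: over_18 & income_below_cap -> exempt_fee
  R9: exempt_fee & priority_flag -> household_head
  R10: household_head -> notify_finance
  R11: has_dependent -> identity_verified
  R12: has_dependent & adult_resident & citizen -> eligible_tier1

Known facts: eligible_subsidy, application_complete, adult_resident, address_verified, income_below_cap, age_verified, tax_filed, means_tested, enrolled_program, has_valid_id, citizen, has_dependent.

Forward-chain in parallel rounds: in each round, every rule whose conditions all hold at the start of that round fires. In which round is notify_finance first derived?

4

Round 1 fires R3, R4, R6, R7, R11, R12, giving cond_2, case_approved, resident, renewal_due, identity_verified, eligible_tier1.
Round 2 fires R1, R2, R5, giving priority_flag, cond_1, exempt_fee.
Round 3 fires R9, giving household_head.
Round 4 fires R10, giving notify_finance.
notify_finance first appears in round 4.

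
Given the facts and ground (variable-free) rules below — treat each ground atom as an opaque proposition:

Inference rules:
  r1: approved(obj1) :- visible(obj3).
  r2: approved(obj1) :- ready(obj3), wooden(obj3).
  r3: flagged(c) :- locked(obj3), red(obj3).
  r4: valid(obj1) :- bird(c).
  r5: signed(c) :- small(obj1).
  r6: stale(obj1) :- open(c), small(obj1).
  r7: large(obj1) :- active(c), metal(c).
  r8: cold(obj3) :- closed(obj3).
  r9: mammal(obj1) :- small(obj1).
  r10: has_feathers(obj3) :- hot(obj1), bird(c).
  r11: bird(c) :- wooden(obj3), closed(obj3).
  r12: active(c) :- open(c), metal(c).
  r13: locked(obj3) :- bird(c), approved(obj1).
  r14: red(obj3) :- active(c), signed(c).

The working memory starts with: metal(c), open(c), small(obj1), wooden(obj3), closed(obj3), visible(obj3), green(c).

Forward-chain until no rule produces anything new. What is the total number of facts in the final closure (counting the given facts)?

Round 1: r1 [approved(obj1) :- visible(obj3).]; r5 [signed(c) :- small(obj1).]; r6 [stale(obj1) :- open(c), small(obj1).]; r8 [cold(obj3) :- closed(obj3).]; r9 [mammal(obj1) :- small(obj1).]; r11 [bird(c) :- wooden(obj3), closed(obj3).]; r12 [active(c) :- open(c), metal(c).]. New: approved(obj1), signed(c), stale(obj1), cold(obj3), mammal(obj1), bird(c), active(c).
Round 2: r4 [valid(obj1) :- bird(c).]; r7 [large(obj1) :- active(c), metal(c).]; r13 [locked(obj3) :- bird(c), approved(obj1).]; r14 [red(obj3) :- active(c), signed(c).]. New: valid(obj1), large(obj1), locked(obj3), red(obj3).
Round 3: r3 [flagged(c) :- locked(obj3), red(obj3).]. New: flagged(c).
Closure: {active(c), approved(obj1), bird(c), closed(obj3), cold(obj3), flagged(c), green(c), large(obj1), locked(obj3), mammal(obj1), metal(c), open(c), red(obj3), signed(c), small(obj1), stale(obj1), valid(obj1), visible(obj3), wooden(obj3)} — 19 facts.

19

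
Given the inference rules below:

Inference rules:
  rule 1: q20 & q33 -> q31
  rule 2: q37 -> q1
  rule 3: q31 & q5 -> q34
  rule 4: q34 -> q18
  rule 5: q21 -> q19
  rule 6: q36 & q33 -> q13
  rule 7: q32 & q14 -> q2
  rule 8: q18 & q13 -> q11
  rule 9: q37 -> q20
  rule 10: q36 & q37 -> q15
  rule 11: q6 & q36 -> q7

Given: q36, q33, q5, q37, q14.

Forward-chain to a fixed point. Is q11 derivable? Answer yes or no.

Round 1 — rule 2, rule 6, rule 9, rule 10, derive q1, q13, q20, q15.
Round 2 — rule 1, derive q31.
Round 3 — rule 3, derive q34.
Round 4 — rule 4, derive q18.
Round 5 — rule 8, derive q11.
q11 appears in round 5, so it is derivable.

yes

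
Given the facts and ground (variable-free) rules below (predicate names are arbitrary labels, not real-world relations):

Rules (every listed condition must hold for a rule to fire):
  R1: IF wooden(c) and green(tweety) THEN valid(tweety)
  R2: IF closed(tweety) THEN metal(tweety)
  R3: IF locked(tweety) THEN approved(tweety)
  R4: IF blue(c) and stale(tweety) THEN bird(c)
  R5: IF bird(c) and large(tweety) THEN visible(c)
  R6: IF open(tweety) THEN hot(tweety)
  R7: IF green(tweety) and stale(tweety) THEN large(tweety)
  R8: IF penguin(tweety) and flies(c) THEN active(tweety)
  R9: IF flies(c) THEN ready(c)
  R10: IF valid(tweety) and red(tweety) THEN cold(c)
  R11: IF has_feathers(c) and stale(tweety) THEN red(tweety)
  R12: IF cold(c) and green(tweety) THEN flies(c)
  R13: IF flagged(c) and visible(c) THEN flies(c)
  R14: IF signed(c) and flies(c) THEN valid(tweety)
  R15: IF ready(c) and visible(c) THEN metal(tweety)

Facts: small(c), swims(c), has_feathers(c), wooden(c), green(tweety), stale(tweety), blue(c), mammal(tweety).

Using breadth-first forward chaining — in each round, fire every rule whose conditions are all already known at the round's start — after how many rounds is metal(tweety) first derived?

Round 1 fires R1, R4, R7, R11, giving valid(tweety), bird(c), large(tweety), red(tweety).
Round 2 fires R5, R10, giving visible(c), cold(c).
Round 3 fires R12, giving flies(c).
Round 4 fires R9, giving ready(c).
Round 5 fires R15, giving metal(tweety).
metal(tweety) first appears in round 5.

5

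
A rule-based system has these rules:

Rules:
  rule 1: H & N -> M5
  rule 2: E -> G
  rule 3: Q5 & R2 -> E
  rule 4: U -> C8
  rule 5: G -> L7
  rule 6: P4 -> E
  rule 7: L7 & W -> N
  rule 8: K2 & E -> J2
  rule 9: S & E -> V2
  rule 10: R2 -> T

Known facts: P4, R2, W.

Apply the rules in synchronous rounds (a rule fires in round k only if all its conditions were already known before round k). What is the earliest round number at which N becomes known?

4

Round 1 fires rule 6, rule 10, giving E, T.
Round 2 fires rule 2, giving G.
Round 3 fires rule 5, giving L7.
Round 4 fires rule 7, giving N.
N first appears in round 4.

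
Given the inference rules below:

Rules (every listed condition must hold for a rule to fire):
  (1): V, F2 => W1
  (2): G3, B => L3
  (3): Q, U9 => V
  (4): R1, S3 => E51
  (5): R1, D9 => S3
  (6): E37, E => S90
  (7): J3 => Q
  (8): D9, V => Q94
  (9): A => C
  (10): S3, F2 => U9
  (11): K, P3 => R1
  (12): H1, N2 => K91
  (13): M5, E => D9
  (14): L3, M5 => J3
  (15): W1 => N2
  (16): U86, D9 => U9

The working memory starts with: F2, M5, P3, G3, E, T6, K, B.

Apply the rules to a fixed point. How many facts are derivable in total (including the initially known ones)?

Round 1 — (2), (11), (13), derive L3, R1, D9.
Round 2 — (5), (14), derive S3, J3.
Round 3 — (4), (7), (10), derive E51, Q, U9.
Round 4 — (3), derive V.
Round 5 — (1), (8), derive W1, Q94.
Round 6 — (15), derive N2.
Closure: {B, D9, E, E51, F2, G3, J3, K, L3, M5, N2, P3, Q, Q94, R1, S3, T6, U9, V, W1} — 20 facts.

20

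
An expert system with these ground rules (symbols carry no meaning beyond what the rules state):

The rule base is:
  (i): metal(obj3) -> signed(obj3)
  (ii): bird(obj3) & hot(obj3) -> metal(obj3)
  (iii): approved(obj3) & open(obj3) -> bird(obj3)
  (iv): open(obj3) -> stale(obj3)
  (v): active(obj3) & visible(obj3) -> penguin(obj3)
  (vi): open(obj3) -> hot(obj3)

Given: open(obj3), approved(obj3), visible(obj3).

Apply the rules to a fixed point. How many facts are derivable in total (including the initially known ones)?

Round 1 — (iii), (iv), (vi), derive bird(obj3), stale(obj3), hot(obj3).
Round 2 — (ii), derive metal(obj3).
Round 3 — (i), derive signed(obj3).
Closure: {approved(obj3), bird(obj3), hot(obj3), metal(obj3), open(obj3), signed(obj3), stale(obj3), visible(obj3)} — 8 facts.

8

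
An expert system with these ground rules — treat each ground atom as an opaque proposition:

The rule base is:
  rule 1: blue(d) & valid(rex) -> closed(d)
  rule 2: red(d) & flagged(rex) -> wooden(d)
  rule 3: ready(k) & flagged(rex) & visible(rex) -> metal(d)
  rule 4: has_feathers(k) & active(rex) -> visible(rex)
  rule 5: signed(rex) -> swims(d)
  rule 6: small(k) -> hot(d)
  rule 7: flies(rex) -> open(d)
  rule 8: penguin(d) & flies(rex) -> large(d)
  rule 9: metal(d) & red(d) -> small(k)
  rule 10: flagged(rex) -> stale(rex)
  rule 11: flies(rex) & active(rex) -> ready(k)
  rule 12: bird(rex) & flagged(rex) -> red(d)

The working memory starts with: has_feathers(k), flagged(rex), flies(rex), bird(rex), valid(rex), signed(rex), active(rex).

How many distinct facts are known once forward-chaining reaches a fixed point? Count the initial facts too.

Round 1: rule 4 [has_feathers(k) & active(rex) -> visible(rex)]; rule 5 [signed(rex) -> swims(d)]; rule 7 [flies(rex) -> open(d)]; rule 10 [flagged(rex) -> stale(rex)]; rule 11 [flies(rex) & active(rex) -> ready(k)]; rule 12 [bird(rex) & flagged(rex) -> red(d)]. Adds visible(rex), swims(d), open(d), stale(rex), ready(k), red(d).
Round 2: rule 2 [red(d) & flagged(rex) -> wooden(d)]; rule 3 [ready(k) & flagged(rex) & visible(rex) -> metal(d)]. Adds wooden(d), metal(d).
Round 3: rule 9 [metal(d) & red(d) -> small(k)]. Adds small(k).
Round 4: rule 6 [small(k) -> hot(d)]. Adds hot(d).
Closure: {active(rex), bird(rex), flagged(rex), flies(rex), has_feathers(k), hot(d), metal(d), open(d), ready(k), red(d), signed(rex), small(k), stale(rex), swims(d), valid(rex), visible(rex), wooden(d)} — 17 facts.

17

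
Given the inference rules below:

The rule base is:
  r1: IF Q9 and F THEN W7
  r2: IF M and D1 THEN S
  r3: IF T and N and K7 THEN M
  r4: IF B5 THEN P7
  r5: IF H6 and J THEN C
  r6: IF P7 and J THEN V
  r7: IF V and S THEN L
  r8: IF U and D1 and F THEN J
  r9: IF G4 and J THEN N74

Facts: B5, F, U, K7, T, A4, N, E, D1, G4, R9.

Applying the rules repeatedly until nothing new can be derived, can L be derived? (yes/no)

yes

[1] r3 [IF T and N and K7 THEN M]; r4 [IF B5 THEN P7]; r8 [IF U and D1 and F THEN J]. ⇒ new: M, P7, J.
[2] r2 [IF M and D1 THEN S]; r6 [IF P7 and J THEN V]; r9 [IF G4 and J THEN N74]. ⇒ new: S, V, N74.
[3] r7 [IF V and S THEN L]. ⇒ new: L.
L appears in round 3, so it is derivable.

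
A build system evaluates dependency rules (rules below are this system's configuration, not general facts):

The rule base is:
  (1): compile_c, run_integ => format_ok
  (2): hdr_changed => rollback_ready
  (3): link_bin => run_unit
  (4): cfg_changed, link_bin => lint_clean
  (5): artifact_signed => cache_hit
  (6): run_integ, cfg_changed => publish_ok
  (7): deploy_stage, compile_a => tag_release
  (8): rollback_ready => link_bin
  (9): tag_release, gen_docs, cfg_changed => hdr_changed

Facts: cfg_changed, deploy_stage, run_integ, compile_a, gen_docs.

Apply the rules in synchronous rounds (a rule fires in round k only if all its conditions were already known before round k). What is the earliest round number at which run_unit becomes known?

[1] (6) [run_integ, cfg_changed => publish_ok]; (7) [deploy_stage, compile_a => tag_release]. ⇒ new: publish_ok, tag_release.
[2] (9) [tag_release, gen_docs, cfg_changed => hdr_changed]. ⇒ new: hdr_changed.
[3] (2) [hdr_changed => rollback_ready]. ⇒ new: rollback_ready.
[4] (8) [rollback_ready => link_bin]. ⇒ new: link_bin.
[5] (3) [link_bin => run_unit]; (4) [cfg_changed, link_bin => lint_clean]. ⇒ new: run_unit, lint_clean.
run_unit first appears in round 5.

5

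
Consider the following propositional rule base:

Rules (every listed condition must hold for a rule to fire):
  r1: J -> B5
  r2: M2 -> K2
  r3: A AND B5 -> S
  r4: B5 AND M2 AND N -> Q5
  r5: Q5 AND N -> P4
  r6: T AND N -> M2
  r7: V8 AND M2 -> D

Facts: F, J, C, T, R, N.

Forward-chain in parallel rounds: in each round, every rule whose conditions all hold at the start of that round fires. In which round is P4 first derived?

3

Round 1: r1 [J -> B5]; r6 [T AND N -> M2]. New: B5, M2.
Round 2: r2 [M2 -> K2]; r4 [B5 AND M2 AND N -> Q5]. New: K2, Q5.
Round 3: r5 [Q5 AND N -> P4]. New: P4.
P4 first appears in round 3.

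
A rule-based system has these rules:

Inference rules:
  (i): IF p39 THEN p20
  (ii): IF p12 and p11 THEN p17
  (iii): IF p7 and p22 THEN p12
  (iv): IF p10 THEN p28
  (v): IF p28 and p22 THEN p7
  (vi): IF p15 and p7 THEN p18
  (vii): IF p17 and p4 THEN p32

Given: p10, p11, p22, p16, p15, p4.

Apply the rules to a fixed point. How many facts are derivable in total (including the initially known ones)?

Round 1 fires (iv), giving p28.
Round 2 fires (v), giving p7.
Round 3 fires (iii), (vi), giving p12, p18.
Round 4 fires (ii), giving p17.
Round 5 fires (vii), giving p32.
Closure: {p10, p11, p12, p15, p16, p17, p18, p22, p28, p32, p4, p7} — 12 facts.

12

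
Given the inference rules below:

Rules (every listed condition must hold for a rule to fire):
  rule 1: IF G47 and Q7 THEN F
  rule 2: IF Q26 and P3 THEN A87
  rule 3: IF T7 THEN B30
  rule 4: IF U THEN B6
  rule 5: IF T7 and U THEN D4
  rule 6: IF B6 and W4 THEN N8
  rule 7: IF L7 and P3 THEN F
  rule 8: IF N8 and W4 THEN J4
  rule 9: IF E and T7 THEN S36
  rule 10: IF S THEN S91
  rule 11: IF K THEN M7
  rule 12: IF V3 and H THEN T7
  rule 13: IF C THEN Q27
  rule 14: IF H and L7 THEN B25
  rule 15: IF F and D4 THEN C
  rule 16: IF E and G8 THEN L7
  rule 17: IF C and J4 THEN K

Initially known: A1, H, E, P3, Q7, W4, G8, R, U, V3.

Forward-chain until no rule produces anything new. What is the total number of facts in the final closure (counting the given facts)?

24

[1] rule 4 [IF U THEN B6]; rule 12 [IF V3 and H THEN T7]; rule 16 [IF E and G8 THEN L7]. ⇒ new: B6, T7, L7.
[2] rule 3 [IF T7 THEN B30]; rule 5 [IF T7 and U THEN D4]; rule 6 [IF B6 and W4 THEN N8]; rule 7 [IF L7 and P3 THEN F]; rule 9 [IF E and T7 THEN S36]; rule 14 [IF H and L7 THEN B25]. ⇒ new: B30, D4, N8, F, S36, B25.
[3] rule 8 [IF N8 and W4 THEN J4]; rule 15 [IF F and D4 THEN C]. ⇒ new: J4, C.
[4] rule 13 [IF C THEN Q27]; rule 17 [IF C and J4 THEN K]. ⇒ new: Q27, K.
[5] rule 11 [IF K THEN M7]. ⇒ new: M7.
Closure: {A1, B25, B30, B6, C, D4, E, F, G8, H, J4, K, L7, M7, N8, P3, Q27, Q7, R, S36, T7, U, V3, W4} — 24 facts.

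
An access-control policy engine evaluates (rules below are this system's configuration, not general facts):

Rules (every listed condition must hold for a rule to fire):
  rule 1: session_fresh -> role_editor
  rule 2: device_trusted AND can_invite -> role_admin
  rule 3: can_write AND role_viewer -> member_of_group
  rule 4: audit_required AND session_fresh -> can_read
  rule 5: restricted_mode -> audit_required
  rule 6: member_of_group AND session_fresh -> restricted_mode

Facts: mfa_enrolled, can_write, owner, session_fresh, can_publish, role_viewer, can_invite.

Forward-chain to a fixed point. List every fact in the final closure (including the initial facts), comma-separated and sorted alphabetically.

Round 1: rule 1 [session_fresh -> role_editor]; rule 3 [can_write AND role_viewer -> member_of_group]. Adds role_editor, member_of_group.
Round 2: rule 6 [member_of_group AND session_fresh -> restricted_mode]. Adds restricted_mode.
Round 3: rule 5 [restricted_mode -> audit_required]. Adds audit_required.
Round 4: rule 4 [audit_required AND session_fresh -> can_read]. Adds can_read.

audit_required, can_invite, can_publish, can_read, can_write, member_of_group, mfa_enrolled, owner, restricted_mode, role_editor, role_viewer, session_fresh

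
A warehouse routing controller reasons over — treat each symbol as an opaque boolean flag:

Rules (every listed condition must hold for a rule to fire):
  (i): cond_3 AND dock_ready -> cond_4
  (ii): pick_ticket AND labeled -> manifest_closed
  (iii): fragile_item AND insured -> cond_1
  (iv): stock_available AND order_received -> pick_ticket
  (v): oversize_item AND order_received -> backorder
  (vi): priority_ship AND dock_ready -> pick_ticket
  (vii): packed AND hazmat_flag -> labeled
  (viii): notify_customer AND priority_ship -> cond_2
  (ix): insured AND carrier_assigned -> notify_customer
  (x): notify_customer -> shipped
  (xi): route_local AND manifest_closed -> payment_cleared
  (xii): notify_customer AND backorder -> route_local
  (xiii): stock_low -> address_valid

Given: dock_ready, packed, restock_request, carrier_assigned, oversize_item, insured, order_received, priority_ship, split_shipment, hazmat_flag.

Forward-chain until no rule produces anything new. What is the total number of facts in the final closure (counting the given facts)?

Round 1: (v) [oversize_item AND order_received -> backorder]; (vi) [priority_ship AND dock_ready -> pick_ticket]; (vii) [packed AND hazmat_flag -> labeled]; (ix) [insured AND carrier_assigned -> notify_customer]. Adds backorder, pick_ticket, labeled, notify_customer.
Round 2: (ii) [pick_ticket AND labeled -> manifest_closed]; (viii) [notify_customer AND priority_ship -> cond_2]; (x) [notify_customer -> shipped]; (xii) [notify_customer AND backorder -> route_local]. Adds manifest_closed, cond_2, shipped, route_local.
Round 3: (xi) [route_local AND manifest_closed -> payment_cleared]. Adds payment_cleared.
Closure: {backorder, carrier_assigned, cond_2, dock_ready, hazmat_flag, insured, labeled, manifest_closed, notify_customer, order_received, oversize_item, packed, payment_cleared, pick_ticket, priority_ship, restock_request, route_local, shipped, split_shipment} — 19 facts.

19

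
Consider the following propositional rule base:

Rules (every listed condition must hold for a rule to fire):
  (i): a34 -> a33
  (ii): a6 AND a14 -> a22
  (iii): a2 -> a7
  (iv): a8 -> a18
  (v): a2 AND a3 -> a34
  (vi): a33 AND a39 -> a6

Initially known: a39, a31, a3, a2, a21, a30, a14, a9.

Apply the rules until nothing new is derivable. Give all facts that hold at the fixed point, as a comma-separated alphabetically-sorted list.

a14, a2, a21, a22, a3, a30, a31, a33, a34, a39, a6, a7, a9

Round 1 fires (iii), (v), giving a7, a34.
Round 2 fires (i), giving a33.
Round 3 fires (vi), giving a6.
Round 4 fires (ii), giving a22.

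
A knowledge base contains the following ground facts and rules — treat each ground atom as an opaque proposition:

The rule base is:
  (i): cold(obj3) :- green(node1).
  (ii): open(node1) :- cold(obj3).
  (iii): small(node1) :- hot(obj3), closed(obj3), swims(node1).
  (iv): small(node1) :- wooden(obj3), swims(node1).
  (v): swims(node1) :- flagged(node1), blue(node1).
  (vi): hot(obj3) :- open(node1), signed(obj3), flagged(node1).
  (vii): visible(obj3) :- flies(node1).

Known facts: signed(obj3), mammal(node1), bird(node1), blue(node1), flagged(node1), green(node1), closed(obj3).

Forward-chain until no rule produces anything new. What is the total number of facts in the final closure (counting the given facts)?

12

Round 1: (i) [cold(obj3) :- green(node1).]; (v) [swims(node1) :- flagged(node1), blue(node1).]. New: cold(obj3), swims(node1).
Round 2: (ii) [open(node1) :- cold(obj3).]. New: open(node1).
Round 3: (vi) [hot(obj3) :- open(node1), signed(obj3), flagged(node1).]. New: hot(obj3).
Round 4: (iii) [small(node1) :- hot(obj3), closed(obj3), swims(node1).]. New: small(node1).
Closure: {bird(node1), blue(node1), closed(obj3), cold(obj3), flagged(node1), green(node1), hot(obj3), mammal(node1), open(node1), signed(obj3), small(node1), swims(node1)} — 12 facts.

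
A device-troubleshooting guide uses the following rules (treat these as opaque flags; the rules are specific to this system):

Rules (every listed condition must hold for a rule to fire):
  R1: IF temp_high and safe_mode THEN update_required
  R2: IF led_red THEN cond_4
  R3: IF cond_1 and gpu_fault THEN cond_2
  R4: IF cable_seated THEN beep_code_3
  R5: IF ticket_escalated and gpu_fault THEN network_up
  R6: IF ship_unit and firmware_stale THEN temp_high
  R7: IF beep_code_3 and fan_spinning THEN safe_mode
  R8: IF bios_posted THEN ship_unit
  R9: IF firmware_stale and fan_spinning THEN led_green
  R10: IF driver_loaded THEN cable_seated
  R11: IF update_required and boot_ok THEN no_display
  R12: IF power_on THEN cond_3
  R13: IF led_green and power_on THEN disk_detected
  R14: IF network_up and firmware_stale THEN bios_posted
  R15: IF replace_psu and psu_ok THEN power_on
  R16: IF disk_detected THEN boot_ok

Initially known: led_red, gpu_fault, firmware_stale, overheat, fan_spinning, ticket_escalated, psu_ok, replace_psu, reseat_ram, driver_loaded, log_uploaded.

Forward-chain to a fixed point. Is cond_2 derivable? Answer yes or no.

no

Round 1: R2 [IF led_red THEN cond_4]; R5 [IF ticket_escalated and gpu_fault THEN network_up]; R9 [IF firmware_stale and fan_spinning THEN led_green]; R10 [IF driver_loaded THEN cable_seated]; R15 [IF replace_psu and psu_ok THEN power_on]. New: cond_4, network_up, led_green, cable_seated, power_on.
Round 2: R4 [IF cable_seated THEN beep_code_3]; R12 [IF power_on THEN cond_3]; R13 [IF led_green and power_on THEN disk_detected]; R14 [IF network_up and firmware_stale THEN bios_posted]. New: beep_code_3, cond_3, disk_detected, bios_posted.
Round 3: R7 [IF beep_code_3 and fan_spinning THEN safe_mode]; R8 [IF bios_posted THEN ship_unit]; R16 [IF disk_detected THEN boot_ok]. New: safe_mode, ship_unit, boot_ok.
Round 4: R6 [IF ship_unit and firmware_stale THEN temp_high]. New: temp_high.
Round 5: R1 [IF temp_high and safe_mode THEN update_required]. New: update_required.
Round 6: R11 [IF update_required and boot_ok THEN no_display]. New: no_display.
Fixed point reached. cond_2 is concluded only by R3; R3 needs cond_1 (never derived).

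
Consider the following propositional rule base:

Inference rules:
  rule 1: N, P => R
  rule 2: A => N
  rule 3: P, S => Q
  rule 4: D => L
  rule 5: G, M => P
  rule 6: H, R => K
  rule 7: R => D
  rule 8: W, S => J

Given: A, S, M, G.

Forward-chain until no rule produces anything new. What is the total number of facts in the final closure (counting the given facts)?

Round 1: rule 2 [A => N]; rule 5 [G, M => P]. New: N, P.
Round 2: rule 1 [N, P => R]; rule 3 [P, S => Q]. New: R, Q.
Round 3: rule 7 [R => D]. New: D.
Round 4: rule 4 [D => L]. New: L.
Closure: {A, D, G, L, M, N, P, Q, R, S} — 10 facts.

10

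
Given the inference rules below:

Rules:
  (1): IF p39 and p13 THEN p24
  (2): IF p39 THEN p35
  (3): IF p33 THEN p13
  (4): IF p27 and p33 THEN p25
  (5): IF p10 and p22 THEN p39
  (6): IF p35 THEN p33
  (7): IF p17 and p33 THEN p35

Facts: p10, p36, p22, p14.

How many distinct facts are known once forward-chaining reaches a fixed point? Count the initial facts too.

Round 1: (5) [IF p10 and p22 THEN p39]. Adds p39.
Round 2: (2) [IF p39 THEN p35]. Adds p35.
Round 3: (6) [IF p35 THEN p33]. Adds p33.
Round 4: (3) [IF p33 THEN p13]. Adds p13.
Round 5: (1) [IF p39 and p13 THEN p24]. Adds p24.
Closure: {p10, p13, p14, p22, p24, p33, p35, p36, p39} — 9 facts.

9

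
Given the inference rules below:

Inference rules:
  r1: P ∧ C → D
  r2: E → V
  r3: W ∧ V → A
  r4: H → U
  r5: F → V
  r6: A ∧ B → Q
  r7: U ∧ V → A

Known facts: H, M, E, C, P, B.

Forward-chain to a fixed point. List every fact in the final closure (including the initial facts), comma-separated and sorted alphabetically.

Round 1: r1 [P ∧ C → D]; r2 [E → V]; r4 [H → U]. New: D, V, U.
Round 2: r7 [U ∧ V → A]. New: A.
Round 3: r6 [A ∧ B → Q]. New: Q.

A, B, C, D, E, H, M, P, Q, U, V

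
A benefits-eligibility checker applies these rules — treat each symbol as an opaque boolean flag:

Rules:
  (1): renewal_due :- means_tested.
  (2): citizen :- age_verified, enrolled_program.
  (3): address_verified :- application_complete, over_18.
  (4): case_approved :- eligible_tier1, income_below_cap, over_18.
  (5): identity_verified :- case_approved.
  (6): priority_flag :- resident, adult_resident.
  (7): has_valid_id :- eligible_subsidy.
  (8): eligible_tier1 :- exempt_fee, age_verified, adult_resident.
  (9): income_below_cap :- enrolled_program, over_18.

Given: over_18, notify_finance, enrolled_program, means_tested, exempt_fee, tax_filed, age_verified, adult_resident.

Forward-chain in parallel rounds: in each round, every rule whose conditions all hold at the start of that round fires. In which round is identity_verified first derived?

3

Round 1: (1) [renewal_due :- means_tested.]; (2) [citizen :- age_verified, enrolled_program.]; (8) [eligible_tier1 :- exempt_fee, age_verified, adult_resident.]; (9) [income_below_cap :- enrolled_program, over_18.]. Adds renewal_due, citizen, eligible_tier1, income_below_cap.
Round 2: (4) [case_approved :- eligible_tier1, income_below_cap, over_18.]. Adds case_approved.
Round 3: (5) [identity_verified :- case_approved.]. Adds identity_verified.
identity_verified first appears in round 3.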